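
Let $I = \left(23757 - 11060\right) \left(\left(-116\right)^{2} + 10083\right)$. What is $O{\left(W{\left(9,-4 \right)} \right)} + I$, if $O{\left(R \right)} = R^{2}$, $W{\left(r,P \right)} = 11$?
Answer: $298874804$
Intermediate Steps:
$I = 298874683$ ($I = 12697 \left(13456 + 10083\right) = 12697 \cdot 23539 = 298874683$)
$O{\left(W{\left(9,-4 \right)} \right)} + I = 11^{2} + 298874683 = 121 + 298874683 = 298874804$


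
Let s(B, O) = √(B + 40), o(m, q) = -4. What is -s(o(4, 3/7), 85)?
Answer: -6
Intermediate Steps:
s(B, O) = √(40 + B)
-s(o(4, 3/7), 85) = -√(40 - 4) = -√36 = -1*6 = -6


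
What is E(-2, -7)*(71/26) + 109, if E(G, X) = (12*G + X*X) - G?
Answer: 4751/26 ≈ 182.73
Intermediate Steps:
E(G, X) = X² + 11*G (E(G, X) = (12*G + X²) - G = (X² + 12*G) - G = X² + 11*G)
E(-2, -7)*(71/26) + 109 = ((-7)² + 11*(-2))*(71/26) + 109 = (49 - 22)*(71*(1/26)) + 109 = 27*(71/26) + 109 = 1917/26 + 109 = 4751/26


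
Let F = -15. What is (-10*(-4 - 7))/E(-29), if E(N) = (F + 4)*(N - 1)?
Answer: ⅓ ≈ 0.33333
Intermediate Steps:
E(N) = 11 - 11*N (E(N) = (-15 + 4)*(N - 1) = -11*(-1 + N) = 11 - 11*N)
(-10*(-4 - 7))/E(-29) = (-10*(-4 - 7))/(11 - 11*(-29)) = (-10*(-11))/(11 + 319) = 110/330 = 110*(1/330) = ⅓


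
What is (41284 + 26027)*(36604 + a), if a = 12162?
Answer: 3282488226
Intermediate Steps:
(41284 + 26027)*(36604 + a) = (41284 + 26027)*(36604 + 12162) = 67311*48766 = 3282488226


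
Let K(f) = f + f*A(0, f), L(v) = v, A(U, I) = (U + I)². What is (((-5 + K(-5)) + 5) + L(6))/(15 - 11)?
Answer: -31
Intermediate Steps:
A(U, I) = (I + U)²
K(f) = f + f³ (K(f) = f + f*(f + 0)² = f + f*f² = f + f³)
(((-5 + K(-5)) + 5) + L(6))/(15 - 11) = (((-5 + (-5 + (-5)³)) + 5) + 6)/(15 - 11) = (((-5 + (-5 - 125)) + 5) + 6)/4 = (((-5 - 130) + 5) + 6)/4 = ((-135 + 5) + 6)/4 = (-130 + 6)/4 = (¼)*(-124) = -31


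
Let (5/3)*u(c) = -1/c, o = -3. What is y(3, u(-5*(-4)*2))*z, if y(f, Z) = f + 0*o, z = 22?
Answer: 66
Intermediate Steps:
u(c) = -3/(5*c) (u(c) = 3*(-1/c)/5 = -3/(5*c))
y(f, Z) = f (y(f, Z) = f + 0*(-3) = f + 0 = f)
y(3, u(-5*(-4)*2))*z = 3*22 = 66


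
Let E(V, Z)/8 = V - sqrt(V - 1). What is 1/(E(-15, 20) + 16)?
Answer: -13/1480 + I/370 ≈ -0.0087838 + 0.0027027*I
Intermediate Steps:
E(V, Z) = -8*sqrt(-1 + V) + 8*V (E(V, Z) = 8*(V - sqrt(V - 1)) = 8*(V - sqrt(-1 + V)) = -8*sqrt(-1 + V) + 8*V)
1/(E(-15, 20) + 16) = 1/((-8*sqrt(-1 - 15) + 8*(-15)) + 16) = 1/((-32*I - 120) + 16) = 1/((-120 - 32*I) + 16) = 1/(-104 - 32*I) = (-104 + 32*I)/11840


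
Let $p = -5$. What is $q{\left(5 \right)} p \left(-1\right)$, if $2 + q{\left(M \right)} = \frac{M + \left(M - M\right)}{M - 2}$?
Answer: $- \frac{5}{3} \approx -1.6667$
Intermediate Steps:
$q{\left(M \right)} = -2 + \frac{M}{-2 + M}$ ($q{\left(M \right)} = -2 + \frac{M + \left(M - M\right)}{M - 2} = -2 + \frac{M + 0}{-2 + M} = -2 + \frac{M}{-2 + M}$)
$q{\left(5 \right)} p \left(-1\right) = \frac{4 - 5}{-2 + 5} \left(-5\right) \left(-1\right) = \frac{4 - 5}{3} \left(-5\right) \left(-1\right) = \frac{1}{3} \left(-1\right) \left(-5\right) \left(-1\right) = \left(- \frac{1}{3}\right) \left(-5\right) \left(-1\right) = \frac{5}{3} \left(-1\right) = - \frac{5}{3}$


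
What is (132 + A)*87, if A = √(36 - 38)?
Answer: 11484 + 87*I*√2 ≈ 11484.0 + 123.04*I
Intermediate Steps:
A = I*√2 (A = √(-2) = I*√2 ≈ 1.4142*I)
(132 + A)*87 = (132 + I*√2)*87 = 11484 + 87*I*√2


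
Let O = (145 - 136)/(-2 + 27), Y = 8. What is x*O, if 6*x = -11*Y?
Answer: -132/25 ≈ -5.2800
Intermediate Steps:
O = 9/25 ≈ 0.36000
x = -44/3 (x = (-11*8)/6 = (1/6)*(-88) = -44/3 ≈ -14.667)
x*O = -44/3*9/25 = -132/25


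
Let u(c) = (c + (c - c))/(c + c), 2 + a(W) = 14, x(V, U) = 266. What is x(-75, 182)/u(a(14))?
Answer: 532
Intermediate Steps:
a(W) = 12 (a(W) = -2 + 14 = 12)
u(c) = ½ (u(c) = (c + 0)/((2*c)) = c*(1/(2*c)) = ½)
x(-75, 182)/u(a(14)) = 266/(½) = 266*2 = 532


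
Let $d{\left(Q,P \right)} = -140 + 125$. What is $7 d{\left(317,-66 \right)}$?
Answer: $-105$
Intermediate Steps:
$d{\left(Q,P \right)} = -15$
$7 d{\left(317,-66 \right)} = 7 \left(-15\right) = -105$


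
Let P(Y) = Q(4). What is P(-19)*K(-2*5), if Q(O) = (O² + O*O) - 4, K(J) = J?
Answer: -280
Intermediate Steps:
Q(O) = -4 + 2*O² (Q(O) = (O² + O²) - 4 = 2*O² - 4 = -4 + 2*O²)
P(Y) = 28 (P(Y) = -4 + 2*4² = -4 + 2*16 = -4 + 32 = 28)
P(-19)*K(-2*5) = 28*(-2*5) = 28*(-10) = -280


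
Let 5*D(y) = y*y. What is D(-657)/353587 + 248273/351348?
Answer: 31083659953/32692654020 ≈ 0.95078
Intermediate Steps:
D(y) = y²/5 (D(y) = (y*y)/5 = y²/5)
D(-657)/353587 + 248273/351348 = ((⅕)*(-657)²)/353587 + 248273/351348 = ((⅕)*431649)*(1/353587) + 248273*(1/351348) = (431649/5)*(1/353587) + 13067/18492 = 431649/1767935 + 13067/18492 = 31083659953/32692654020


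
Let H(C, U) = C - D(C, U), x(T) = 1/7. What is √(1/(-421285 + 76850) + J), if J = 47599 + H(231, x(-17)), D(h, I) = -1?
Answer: 2*√1418613282039135/344435 ≈ 218.70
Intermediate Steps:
x(T) = ⅐
H(C, U) = 1 + C (H(C, U) = C - 1*(-1) = C + 1 = 1 + C)
J = 47831 (J = 47599 + (1 + 231) = 47599 + 232 = 47831)
√(1/(-421285 + 76850) + J) = √(1/(-421285 + 76850) + 47831) = √(1/(-344435) + 47831) = √(-1/344435 + 47831) = √(16474670484/344435) = 2*√1418613282039135/344435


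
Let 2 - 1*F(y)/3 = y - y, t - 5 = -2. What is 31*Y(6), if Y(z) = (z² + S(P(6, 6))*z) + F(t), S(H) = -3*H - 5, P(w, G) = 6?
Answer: -2976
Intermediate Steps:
t = 3 (t = 5 - 2 = 3)
F(y) = 6 (F(y) = 6 - 3*(y - y) = 6 - 3*0 = 6 + 0 = 6)
S(H) = -5 - 3*H
Y(z) = 6 + z² - 23*z (Y(z) = (z² + (-5 - 3*6)*z) + 6 = (z² + (-5 - 18)*z) + 6 = (z² - 23*z) + 6 = 6 + z² - 23*z)
31*Y(6) = 31*(6 + 6² - 23*6) = 31*(6 + 36 - 138) = 31*(-96) = -2976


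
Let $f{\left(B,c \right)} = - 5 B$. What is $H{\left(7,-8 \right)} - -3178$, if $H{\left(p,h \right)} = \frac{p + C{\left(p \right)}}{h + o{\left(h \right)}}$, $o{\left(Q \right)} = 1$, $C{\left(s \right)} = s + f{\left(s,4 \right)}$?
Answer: $3181$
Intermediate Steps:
$C{\left(s \right)} = - 4 s$ ($C{\left(s \right)} = s - 5 s = - 4 s$)
$H{\left(p,h \right)} = - \frac{3 p}{1 + h}$ ($H{\left(p,h \right)} = \frac{p - 4 p}{h + 1} = \frac{\left(-3\right) p}{1 + h} = - \frac{3 p}{1 + h}$)
$H{\left(7,-8 \right)} - -3178 = \left(-3\right) 7 \frac{1}{1 - 8} - -3178 = \left(-3\right) 7 \frac{1}{-7} + 3178 = \left(-3\right) 7 \left(- \frac{1}{7}\right) + 3178 = 3 + 3178 = 3181$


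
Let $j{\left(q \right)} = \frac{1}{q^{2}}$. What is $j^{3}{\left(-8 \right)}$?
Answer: $\frac{1}{262144} \approx 3.8147 \cdot 10^{-6}$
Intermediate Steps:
$j{\left(q \right)} = \frac{1}{q^{2}}$
$j^{3}{\left(-8 \right)} = \left(\frac{1}{64}\right)^{3} = \frac{1}{262144}$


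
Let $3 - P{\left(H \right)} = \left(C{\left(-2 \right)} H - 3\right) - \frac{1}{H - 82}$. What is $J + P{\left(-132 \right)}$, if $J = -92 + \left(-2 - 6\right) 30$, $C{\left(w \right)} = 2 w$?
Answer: $- \frac{182757}{214} \approx -854.0$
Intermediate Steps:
$P{\left(H \right)} = 6 + \frac{1}{-82 + H} + 4 H$ ($P{\left(H \right)} = 3 - \left(\left(2 \left(-2\right) H - 3\right) - \frac{1}{H - 82}\right) = 3 - \left(\left(- 4 H - 3\right) - \frac{1}{-82 + H}\right) = 3 - \left(\left(-3 - 4 H\right) - \frac{1}{-82 + H}\right) = 3 - \left(-3 - \frac{1}{-82 + H} - 4 H\right) = 3 + \left(3 + \frac{1}{-82 + H} + 4 H\right) = 6 + \frac{1}{-82 + H} + 4 H$)
$J = -332$ ($J = -92 + \left(-2 - 6\right) 30 = -92 - 240 = -332$)
$J + P{\left(-132 \right)} = -332 + \frac{-491 - -42504 + 4 \left(-132\right)^{2}}{-82 - 132} = -332 + \frac{-491 + 42504 + 4 \cdot 17424}{-214} = -332 - \frac{-491 + 42504 + 69696}{214} = -332 - \frac{111709}{214} = - \frac{182757}{214}$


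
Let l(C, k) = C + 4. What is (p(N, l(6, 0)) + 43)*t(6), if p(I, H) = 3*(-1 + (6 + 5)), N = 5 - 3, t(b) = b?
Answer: 438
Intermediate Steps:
l(C, k) = 4 + C
N = 2
p(I, H) = 30 (p(I, H) = 3*(-1 + 11) = 3*10 = 30)
(p(N, l(6, 0)) + 43)*t(6) = (30 + 43)*6 = 73*6 = 438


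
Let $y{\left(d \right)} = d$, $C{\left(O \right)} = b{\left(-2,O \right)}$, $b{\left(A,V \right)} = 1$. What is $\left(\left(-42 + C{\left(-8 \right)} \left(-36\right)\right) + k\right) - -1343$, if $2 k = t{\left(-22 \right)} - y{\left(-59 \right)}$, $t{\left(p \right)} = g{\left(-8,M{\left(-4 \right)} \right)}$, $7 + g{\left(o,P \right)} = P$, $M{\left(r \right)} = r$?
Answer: $1289$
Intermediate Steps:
$g{\left(o,P \right)} = -7 + P$
$t{\left(p \right)} = -11$ ($t{\left(p \right)} = -7 - 4 = -11$)
$C{\left(O \right)} = 1$
$k = 24$ ($k = \frac{-11 - -59}{2} = \frac{-11 + 59}{2} = \frac{1}{2} \cdot 48 = 24$)
$\left(\left(-42 + C{\left(-8 \right)} \left(-36\right)\right) + k\right) - -1343 = \left(\left(-42 + 1 \left(-36\right)\right) + 24\right) - -1343 = \left(\left(-42 - 36\right) + 24\right) + 1343 = \left(-78 + 24\right) + 1343 = -54 + 1343 = 1289$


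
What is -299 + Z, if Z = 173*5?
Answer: 566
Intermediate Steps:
Z = 865
-299 + Z = -299 + 865 = 566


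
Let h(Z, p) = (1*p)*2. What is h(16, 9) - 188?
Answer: -170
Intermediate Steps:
h(Z, p) = 2*p (h(Z, p) = p*2 = 2*p)
h(16, 9) - 188 = 2*9 - 188 = 18 - 188 = -170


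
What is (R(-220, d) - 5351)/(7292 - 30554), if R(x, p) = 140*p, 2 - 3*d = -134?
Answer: -2987/69786 ≈ -0.042802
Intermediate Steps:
d = 136/3 (d = 2/3 - 1/3*(-134) = 2/3 + 134/3 = 136/3 ≈ 45.333)
(R(-220, d) - 5351)/(7292 - 30554) = (140*(136/3) - 5351)/(7292 - 30554) = (19040/3 - 5351)/(-23262) = (2987/3)*(-1/23262) = -2987/69786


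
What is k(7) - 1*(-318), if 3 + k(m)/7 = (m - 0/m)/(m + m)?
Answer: 601/2 ≈ 300.50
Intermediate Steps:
k(m) = -35/2 (k(m) = -21 + 7*((m - 0/m)/(m + m)) = -21 + 7*((m - 1*0)/((2*m))) = -21 + 7*((m + 0)*(1/(2*m))) = -21 + 7*(m*(1/(2*m))) = -21 + 7*(½) = -21 + 7/2 = -35/2)
k(7) - 1*(-318) = -35/2 - 1*(-318) = -35/2 + 318 = 601/2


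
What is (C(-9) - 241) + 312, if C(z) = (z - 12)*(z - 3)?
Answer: 323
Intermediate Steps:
C(z) = (-12 + z)*(-3 + z)
(C(-9) - 241) + 312 = ((36 + (-9)² - 15*(-9)) - 241) + 312 = ((36 + 81 + 135) - 241) + 312 = (252 - 241) + 312 = 11 + 312 = 323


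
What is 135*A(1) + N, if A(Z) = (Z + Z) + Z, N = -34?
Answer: 371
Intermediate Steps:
A(Z) = 3*Z (A(Z) = 2*Z + Z = 3*Z)
135*A(1) + N = 135*(3*1) - 34 = 135*3 - 34 = 405 - 34 = 371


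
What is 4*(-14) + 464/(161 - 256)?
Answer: -5784/95 ≈ -60.884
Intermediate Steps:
4*(-14) + 464/(161 - 256) = -56 + 464/(-95) = -56 - 1/95*464 = -56 - 464/95 = -5784/95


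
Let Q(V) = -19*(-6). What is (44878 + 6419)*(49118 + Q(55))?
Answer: 2525453904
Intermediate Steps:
Q(V) = 114
(44878 + 6419)*(49118 + Q(55)) = (44878 + 6419)*(49118 + 114) = 51297*49232 = 2525453904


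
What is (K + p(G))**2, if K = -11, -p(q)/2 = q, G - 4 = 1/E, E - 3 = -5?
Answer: 324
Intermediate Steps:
E = -2 (E = 3 - 5 = -2)
G = 7/2 (G = 4 + 1/(-2) = 4 - 1/2 = 7/2 ≈ 3.5000)
p(q) = -2*q
(K + p(G))**2 = (-11 - 2*7/2)**2 = (-11 - 7)**2 = (-18)**2 = 324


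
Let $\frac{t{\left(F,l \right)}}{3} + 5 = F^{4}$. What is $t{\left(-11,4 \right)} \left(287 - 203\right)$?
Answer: $3688272$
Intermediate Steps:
$t{\left(F,l \right)} = -15 + 3 F^{4}$
$t{\left(-11,4 \right)} \left(287 - 203\right) = \left(-15 + 3 \left(-11\right)^{4}\right) \left(287 - 203\right) = \left(-15 + 3 \cdot 14641\right) 84 = \left(-15 + 43923\right) 84 = 43908 \cdot 84 = 3688272$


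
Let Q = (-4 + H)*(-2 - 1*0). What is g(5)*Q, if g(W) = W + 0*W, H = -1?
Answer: 50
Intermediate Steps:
g(W) = W (g(W) = W + 0 = W)
Q = 10 (Q = (-4 - 1)*(-2 - 1*0) = -5*(-2 + 0) = -5*(-2) = 10)
g(5)*Q = 5*10 = 50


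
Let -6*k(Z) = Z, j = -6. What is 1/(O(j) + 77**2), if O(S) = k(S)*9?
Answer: 1/5938 ≈ 0.00016841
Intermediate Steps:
k(Z) = -Z/6
O(S) = -3*S/2 (O(S) = -S/6*9 = -3*S/2)
1/(O(j) + 77**2) = 1/(-3/2*(-6) + 77**2) = 1/(9 + 5929) = 1/5938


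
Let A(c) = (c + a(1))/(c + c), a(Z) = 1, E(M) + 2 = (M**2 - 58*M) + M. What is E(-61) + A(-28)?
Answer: 403003/56 ≈ 7196.5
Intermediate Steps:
E(M) = -2 + M**2 - 57*M (E(M) = -2 + ((M**2 - 58*M) + M) = -2 + (M**2 - 57*M) = -2 + M**2 - 57*M)
A(c) = (1 + c)/(2*c) (A(c) = (c + 1)/(c + c) = (1 + c)/((2*c)) = (1 + c)*(1/(2*c)) = (1 + c)/(2*c))
E(-61) + A(-28) = (-2 + (-61)**2 - 57*(-61)) + (1/2)*(1 - 28)/(-28) = (-2 + 3721 + 3477) + (1/2)*(-1/28)*(-27) = 7196 + 27/56 = 403003/56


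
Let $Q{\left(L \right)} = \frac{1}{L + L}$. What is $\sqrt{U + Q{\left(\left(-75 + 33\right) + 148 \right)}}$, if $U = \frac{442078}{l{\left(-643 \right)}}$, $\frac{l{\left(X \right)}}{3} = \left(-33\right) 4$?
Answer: $\frac{i \sqrt{13659710405}}{3498} \approx 33.412 i$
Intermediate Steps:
$Q{\left(L \right)} = \frac{1}{2 L}$
$l{\left(X \right)} = -396$ ($l{\left(X \right)} = 3 \left(\left(-33\right) 4\right) = 3 \left(-132\right) = -396$)
$U = - \frac{221039}{198}$ ($U = \frac{442078}{-396} = 442078 \left(- \frac{1}{396}\right) = - \frac{221039}{198} \approx -1116.4$)
$\sqrt{U + Q{\left(\left(-75 + 33\right) + 148 \right)}} = \sqrt{- \frac{221039}{198} + \frac{1}{2 \left(\left(-75 + 33\right) + 148\right)}} = \sqrt{- \frac{221039}{198} + \frac{1}{2 \left(-42 + 148\right)}} = \sqrt{- \frac{221039}{198} + \frac{1}{2 \cdot 106}} = \sqrt{- \frac{221039}{198} + \frac{1}{2} \cdot \frac{1}{106}} = \sqrt{- \frac{221039}{198} + \frac{1}{212}} = \sqrt{- \frac{23430035}{20988}} = \frac{i \sqrt{13659710405}}{3498}$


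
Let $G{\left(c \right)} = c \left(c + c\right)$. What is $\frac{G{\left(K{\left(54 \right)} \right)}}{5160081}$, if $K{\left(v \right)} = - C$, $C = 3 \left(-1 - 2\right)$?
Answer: $\frac{54}{1720027} \approx 3.1395 \cdot 10^{-5}$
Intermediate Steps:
$C = -9$ ($C = 3 \left(-3\right) = -9$)
$K{\left(v \right)} = 9$ ($K{\left(v \right)} = \left(-1\right) \left(-9\right) = 9$)
$G{\left(c \right)} = 2 c^{2}$ ($G{\left(c \right)} = c 2 c = 2 c^{2}$)
$\frac{G{\left(K{\left(54 \right)} \right)}}{5160081} = \frac{2 \cdot 9^{2}}{5160081} = 2 \cdot 81 \cdot \frac{1}{5160081} = 162 \cdot \frac{1}{5160081} = \frac{54}{1720027}$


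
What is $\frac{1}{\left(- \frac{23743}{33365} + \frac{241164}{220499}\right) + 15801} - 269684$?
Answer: $- \frac{31350755394923359657}{116249964411238} \approx -2.6968 \cdot 10^{5}$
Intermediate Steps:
$\frac{1}{\left(- \frac{23743}{33365} + \frac{241164}{220499}\right) + 15801} - 269684 = \frac{1}{\frac{2811129103}{7356949135} + 15801} - 269684 = \frac{1}{\frac{116249964411238}{7356949135}} - 269684 = \frac{7356949135}{116249964411238} - 269684 = - \frac{31350755394923359657}{116249964411238}$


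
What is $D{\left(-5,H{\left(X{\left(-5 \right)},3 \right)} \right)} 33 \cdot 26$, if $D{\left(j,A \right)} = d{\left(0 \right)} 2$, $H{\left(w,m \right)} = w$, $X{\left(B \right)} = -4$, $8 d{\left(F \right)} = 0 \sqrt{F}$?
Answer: $0$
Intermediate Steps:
$d{\left(F \right)} = 0$ ($d{\left(F \right)} = \frac{0 \sqrt{F}}{8} = \frac{1}{8} \cdot 0 = 0$)
$D{\left(j,A \right)} = 0$ ($D{\left(j,A \right)} = 0 \cdot 2 = 0$)
$D{\left(-5,H{\left(X{\left(-5 \right)},3 \right)} \right)} 33 \cdot 26 = 0 \cdot 33 \cdot 26 = 0 \cdot 26 = 0$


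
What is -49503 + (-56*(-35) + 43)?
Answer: -47500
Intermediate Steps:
-49503 + (-56*(-35) + 43) = -49503 + (1960 + 43) = -49503 + 2003 = -47500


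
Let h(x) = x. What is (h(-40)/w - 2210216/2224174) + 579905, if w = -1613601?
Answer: 1040617265961517307/1794464695287 ≈ 5.7990e+5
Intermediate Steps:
(h(-40)/w - 2210216/2224174) + 579905 = (-40/(-1613601) - 2210216/2224174) + 579905 = (-40*(-1/1613601) - 2210216*1/2224174) + 579905 = (40/1613601 - 1105108/1112087) + 579905 = -1783158890428/1794464695287 + 579905 = 1040617265961517307/1794464695287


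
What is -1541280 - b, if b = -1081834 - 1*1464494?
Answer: 1005048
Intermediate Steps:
b = -2546328 (b = -1081834 - 1464494 = -2546328)
-1541280 - b = -1541280 - 1*(-2546328) = -1541280 + 2546328 = 1005048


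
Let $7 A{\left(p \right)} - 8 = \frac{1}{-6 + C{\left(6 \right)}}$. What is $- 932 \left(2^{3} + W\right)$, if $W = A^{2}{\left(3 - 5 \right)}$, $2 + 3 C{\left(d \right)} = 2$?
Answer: $- \frac{3802793}{441} \approx -8623.1$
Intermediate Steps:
$C{\left(d \right)} = 0$ ($C{\left(d \right)} = - \frac{2}{3} + \frac{1}{3} \cdot 2 = - \frac{2}{3} + \frac{2}{3} = 0$)
$A{\left(p \right)} = \frac{47}{42}$ ($A{\left(p \right)} = \frac{8}{7} + \frac{1}{7 \left(-6 + 0\right)} = \frac{8}{7} + \frac{1}{7 \left(-6\right)} = \frac{8}{7} + \frac{1}{7} \left(- \frac{1}{6}\right) = \frac{8}{7} - \frac{1}{42} = \frac{47}{42}$)
$W = \frac{2209}{1764}$ ($W = \left(\frac{47}{42}\right)^{2} = \frac{2209}{1764} \approx 1.2523$)
$- 932 \left(2^{3} + W\right) = - 932 \left(2^{3} + \frac{2209}{1764}\right) = - 932 \left(8 + \frac{2209}{1764}\right) = \left(-932\right) \frac{16321}{1764} = - \frac{3802793}{441}$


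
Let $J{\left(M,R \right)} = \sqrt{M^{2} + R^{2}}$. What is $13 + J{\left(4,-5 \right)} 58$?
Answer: $13 + 58 \sqrt{41} \approx 384.38$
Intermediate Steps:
$13 + J{\left(4,-5 \right)} 58 = 13 + \sqrt{4^{2} + \left(-5\right)^{2}} \cdot 58 = 13 + \sqrt{16 + 25} \cdot 58 = 13 + \sqrt{41} \cdot 58 = 13 + 58 \sqrt{41}$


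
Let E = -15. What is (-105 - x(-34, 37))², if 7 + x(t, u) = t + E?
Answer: 2401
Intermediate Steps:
x(t, u) = -22 + t (x(t, u) = -7 + (t - 15) = -7 + (-15 + t) = -22 + t)
(-105 - x(-34, 37))² = (-105 - (-22 - 34))² = (-105 - 1*(-56))² = (-105 + 56)² = (-49)² = 2401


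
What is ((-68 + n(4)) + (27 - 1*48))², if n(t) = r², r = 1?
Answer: 7744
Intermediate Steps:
n(t) = 1 (n(t) = 1² = 1)
((-68 + n(4)) + (27 - 1*48))² = ((-68 + 1) + (27 - 1*48))² = (-67 + (27 - 48))² = (-67 - 21)² = (-88)² = 7744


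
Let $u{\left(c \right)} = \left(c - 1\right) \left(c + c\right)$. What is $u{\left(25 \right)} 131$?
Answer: $157200$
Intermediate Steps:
$u{\left(c \right)} = 2 c \left(-1 + c\right)$ ($u{\left(c \right)} = \left(-1 + c\right) 2 c = 2 c \left(-1 + c\right)$)
$u{\left(25 \right)} 131 = 2 \cdot 25 \left(-1 + 25\right) 131 = 2 \cdot 25 \cdot 24 \cdot 131 = 1200 \cdot 131 = 157200$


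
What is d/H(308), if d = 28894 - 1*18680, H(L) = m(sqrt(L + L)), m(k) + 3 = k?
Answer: 30642/607 + 20428*sqrt(154)/607 ≈ 468.12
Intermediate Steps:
m(k) = -3 + k
H(L) = -3 + sqrt(2)*sqrt(L) (H(L) = -3 + sqrt(L + L) = -3 + sqrt(2*L) = -3 + sqrt(2)*sqrt(L))
d = 10214 (d = 28894 - 18680 = 10214)
d/H(308) = 10214/(-3 + sqrt(2)*sqrt(308)) = 10214/(-3 + sqrt(2)*(2*sqrt(77))) = 10214/(-3 + 2*sqrt(154))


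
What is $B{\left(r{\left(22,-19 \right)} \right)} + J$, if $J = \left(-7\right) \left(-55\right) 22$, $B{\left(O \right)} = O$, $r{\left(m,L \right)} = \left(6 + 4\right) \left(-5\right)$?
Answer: $8420$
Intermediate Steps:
$r{\left(m,L \right)} = -50$ ($r{\left(m,L \right)} = 10 \left(-5\right) = -50$)
$J = 8470$ ($J = 385 \cdot 22 = 8470$)
$B{\left(r{\left(22,-19 \right)} \right)} + J = -50 + 8470 = 8420$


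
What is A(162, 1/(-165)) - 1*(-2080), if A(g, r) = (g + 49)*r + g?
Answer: 369719/165 ≈ 2240.7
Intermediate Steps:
A(g, r) = g + r*(49 + g) (A(g, r) = (49 + g)*r + g = r*(49 + g) + g = g + r*(49 + g))
A(162, 1/(-165)) - 1*(-2080) = (162 + 49/(-165) + 162/(-165)) - 1*(-2080) = (162 + 49*(-1/165) + 162*(-1/165)) + 2080 = (162 - 49/165 - 54/55) + 2080 = 26519/165 + 2080 = 369719/165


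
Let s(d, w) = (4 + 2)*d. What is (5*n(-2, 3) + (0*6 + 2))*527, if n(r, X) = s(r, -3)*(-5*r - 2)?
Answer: -251906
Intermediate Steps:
s(d, w) = 6*d
n(r, X) = 6*r*(-2 - 5*r) (n(r, X) = (6*r)*(-5*r - 2) = (6*r)*(-2 - 5*r) = 6*r*(-2 - 5*r))
(5*n(-2, 3) + (0*6 + 2))*527 = (5*(-6*(-2)*(2 + 5*(-2))) + (0*6 + 2))*527 = (5*(-6*(-2)*(2 - 10)) + (0 + 2))*527 = (5*(-6*(-2)*(-8)) + 2)*527 = (5*(-96) + 2)*527 = (-480 + 2)*527 = -478*527 = -251906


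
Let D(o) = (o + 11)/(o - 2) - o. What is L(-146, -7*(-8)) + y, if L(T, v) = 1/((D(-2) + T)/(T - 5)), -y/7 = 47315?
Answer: -193754321/585 ≈ -3.3120e+5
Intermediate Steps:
y = -331205 (y = -7*47315 = -331205)
D(o) = -o + (11 + o)/(-2 + o) (D(o) = (11 + o)/(-2 + o) - o = -o + (11 + o)/(-2 + o))
L(T, v) = (-5 + T)/(-1/4 + T) (L(T, v) = 1/(((11 - 1*(-2)**2 + 3*(-2))/(-2 - 2) + T)/(T - 5)) = 1/(((11 - 1*4 - 6)/(-4) + T)/(-5 + T)) = 1/((-(11 - 4 - 6)/4 + T)/(-5 + T)) = 1/((-1/4*1 + T)/(-5 + T)) = 1/((-1/4 + T)/(-5 + T)) = (-5 + T)/(-1/4 + T))
L(-146, -7*(-8)) + y = 4*(-5 - 146)/(-1 + 4*(-146)) - 331205 = 4*(-151)/(-1 - 584) - 331205 = 4*(-151)/(-585) - 331205 = 4*(-1/585)*(-151) - 331205 = 604/585 - 331205 = -193754321/585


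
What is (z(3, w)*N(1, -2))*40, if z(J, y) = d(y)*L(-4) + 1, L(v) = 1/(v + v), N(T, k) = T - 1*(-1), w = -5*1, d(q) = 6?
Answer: 20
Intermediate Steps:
w = -5
N(T, k) = 1 + T (N(T, k) = T + 1 = 1 + T)
L(v) = 1/(2*v)
z(J, y) = ¼ (z(J, y) = 6*((½)/(-4)) + 1 = 6*((½)*(-¼)) + 1 = 6*(-⅛) + 1 = -¾ + 1 = ¼)
(z(3, w)*N(1, -2))*40 = ((1 + 1)/4)*40 = ((¼)*2)*40 = (½)*40 = 20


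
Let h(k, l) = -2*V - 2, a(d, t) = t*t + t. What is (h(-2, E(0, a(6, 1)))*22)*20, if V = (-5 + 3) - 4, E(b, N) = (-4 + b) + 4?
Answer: 4400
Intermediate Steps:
a(d, t) = t + t**2 (a(d, t) = t**2 + t = t + t**2)
E(b, N) = b
V = -6 (V = -2 - 4 = -6)
h(k, l) = 10 (h(k, l) = -2*(-6) - 2 = 12 - 2 = 10)
(h(-2, E(0, a(6, 1)))*22)*20 = (10*22)*20 = 220*20 = 4400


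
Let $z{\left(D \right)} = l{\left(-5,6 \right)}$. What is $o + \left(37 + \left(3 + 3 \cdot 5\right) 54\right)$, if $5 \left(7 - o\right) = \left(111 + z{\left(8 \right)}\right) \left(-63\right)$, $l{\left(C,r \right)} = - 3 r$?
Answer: $\frac{10939}{5} \approx 2187.8$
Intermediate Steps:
$z{\left(D \right)} = -18$ ($z{\left(D \right)} = \left(-3\right) 6 = -18$)
$o = \frac{5894}{5}$ ($o = 7 - \frac{\left(111 - 18\right) \left(-63\right)}{5} = 7 - \frac{93 \left(-63\right)}{5} = 7 - - \frac{5859}{5} = 7 + \frac{5859}{5} = \frac{5894}{5} \approx 1178.8$)
$o + \left(37 + \left(3 + 3 \cdot 5\right) 54\right) = \frac{5894}{5} + \left(37 + \left(3 + 3 \cdot 5\right) 54\right) = \frac{5894}{5} + \left(37 + \left(3 + 15\right) 54\right) = \frac{5894}{5} + \left(37 + 18 \cdot 54\right) = \frac{5894}{5} + \left(37 + 972\right) = \frac{5894}{5} + 1009 = \frac{10939}{5}$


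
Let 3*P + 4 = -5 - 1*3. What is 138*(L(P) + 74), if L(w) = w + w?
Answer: 9108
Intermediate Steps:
P = -4 (P = -4/3 + (-5 - 1*3)/3 = -4/3 + (-5 - 3)/3 = -4/3 + (⅓)*(-8) = -4/3 - 8/3 = -4)
L(w) = 2*w
138*(L(P) + 74) = 138*(2*(-4) + 74) = 138*(-8 + 74) = 138*66 = 9108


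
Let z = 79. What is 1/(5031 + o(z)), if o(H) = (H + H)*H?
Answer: 1/17513 ≈ 5.7100e-5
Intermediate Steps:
o(H) = 2*H² (o(H) = (2*H)*H = 2*H²)
1/(5031 + o(z)) = 1/(5031 + 2*79²) = 1/(5031 + 2*6241) = 1/(5031 + 12482) = 1/17513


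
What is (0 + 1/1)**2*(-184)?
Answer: -184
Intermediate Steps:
(0 + 1/1)**2*(-184) = (0 + 1)**2*(-184) = 1**2*(-184) = 1*(-184) = -184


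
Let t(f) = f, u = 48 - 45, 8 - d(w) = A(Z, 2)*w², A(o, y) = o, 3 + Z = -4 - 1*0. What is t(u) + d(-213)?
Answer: 317594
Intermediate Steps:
Z = -7 (Z = -3 + (-4 - 1*0) = -3 + (-4 + 0) = -3 - 4 = -7)
d(w) = 8 + 7*w² (d(w) = 8 - (-7)*w² = 8 + 7*w²)
u = 3
t(u) + d(-213) = 3 + (8 + 7*(-213)²) = 3 + (8 + 7*45369) = 3 + (8 + 317583) = 3 + 317591 = 317594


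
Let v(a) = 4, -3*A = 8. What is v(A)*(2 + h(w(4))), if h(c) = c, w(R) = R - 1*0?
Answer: 24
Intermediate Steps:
w(R) = R (w(R) = R + 0 = R)
A = -8/3 (A = -1/3*8 = -8/3 ≈ -2.6667)
v(A)*(2 + h(w(4))) = 4*(2 + 4) = 4*6 = 24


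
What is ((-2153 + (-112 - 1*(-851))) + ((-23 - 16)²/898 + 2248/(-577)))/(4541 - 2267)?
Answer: -733799531/1178264004 ≈ -0.62278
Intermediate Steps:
((-2153 + (-112 - 1*(-851))) + ((-23 - 16)²/898 + 2248/(-577)))/(4541 - 2267) = ((-2153 + (-112 + 851)) + ((-39)²*(1/898) + 2248*(-1/577)))/2274 = ((-2153 + 739) + (1521*(1/898) - 2248/577))*(1/2274) = (-1414 + (1521/898 - 2248/577))*(1/2274) = (-1414 - 1141087/518146)*(1/2274) = -733799531/518146*1/2274 = -733799531/1178264004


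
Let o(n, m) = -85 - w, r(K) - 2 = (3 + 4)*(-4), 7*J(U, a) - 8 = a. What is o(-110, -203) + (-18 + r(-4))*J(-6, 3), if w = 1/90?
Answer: -97117/630 ≈ -154.15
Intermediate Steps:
J(U, a) = 8/7 + a/7
r(K) = -26 (r(K) = 2 + (3 + 4)*(-4) = 2 + 7*(-4) = 2 - 28 = -26)
w = 1/90 ≈ 0.011111
o(n, m) = -7651/90 (o(n, m) = -85 - 1*1/90 = -85 - 1/90 = -7651/90)
o(-110, -203) + (-18 + r(-4))*J(-6, 3) = -7651/90 + (-18 - 26)*(8/7 + (⅐)*3) = -7651/90 - 44*(8/7 + 3/7) = -7651/90 - 44*11/7 = -7651/90 - 484/7 = -97117/630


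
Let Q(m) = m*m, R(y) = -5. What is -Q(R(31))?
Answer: -25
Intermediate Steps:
Q(m) = m**2
-Q(R(31)) = -1*(-5)**2 = -1*25 = -25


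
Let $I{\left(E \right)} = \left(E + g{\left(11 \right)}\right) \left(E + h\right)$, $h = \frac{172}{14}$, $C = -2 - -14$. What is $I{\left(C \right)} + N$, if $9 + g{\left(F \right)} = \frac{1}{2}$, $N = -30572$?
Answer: $-30487$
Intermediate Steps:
$C = 12$ ($C = -2 + 14 = 12$)
$g{\left(F \right)} = - \frac{17}{2}$ ($g{\left(F \right)} = -9 + \frac{1}{2} = - \frac{17}{2}$)
$h = \frac{86}{7}$ ($h = 172 \cdot \frac{1}{14} = \frac{86}{7} \approx 12.286$)
$I{\left(E \right)} = \left(- \frac{17}{2} + E\right) \left(\frac{86}{7} + E\right)$ ($I{\left(E \right)} = \left(E - \frac{17}{2}\right) \left(E + \frac{86}{7}\right) = \left(- \frac{17}{2} + E\right) \left(\frac{86}{7} + E\right)$)
$I{\left(C \right)} + N = \left(- \frac{731}{7} + 12^{2} + \frac{53}{14} \cdot 12\right) - 30572 = \left(- \frac{731}{7} + 144 + \frac{318}{7}\right) - 30572 = 85 - 30572 = -30487$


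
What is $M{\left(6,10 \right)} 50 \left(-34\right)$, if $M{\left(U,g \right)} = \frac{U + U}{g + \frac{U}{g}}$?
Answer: $- \frac{102000}{53} \approx -1924.5$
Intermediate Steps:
$M{\left(U,g \right)} = \frac{2 U}{g + \frac{U}{g}}$
$M{\left(6,10 \right)} 50 \left(-34\right) = 2 \cdot 6 \cdot 10 \frac{1}{6 + 10^{2}} \cdot 50 \left(-34\right) = 2 \cdot 6 \cdot 10 \frac{1}{6 + 100} \cdot 50 \left(-34\right) = 2 \cdot 6 \cdot 10 \cdot \frac{1}{106} \cdot 50 \left(-34\right) = \frac{60}{53} \cdot 50 \left(-34\right) = \frac{3000}{53} \left(-34\right) = - \frac{102000}{53}$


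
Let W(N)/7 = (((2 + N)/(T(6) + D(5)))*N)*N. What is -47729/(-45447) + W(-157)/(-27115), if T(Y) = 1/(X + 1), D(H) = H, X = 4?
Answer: 1222171760297/6407936106 ≈ 190.73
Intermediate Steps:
T(Y) = ⅕ (T(Y) = 1/(4 + 1) = 1/5 = ⅕)
W(N) = 7*N²*(5/13 + 5*N/26) (W(N) = 7*((((2 + N)/(⅕ + 5))*N)*N) = 7*((((2 + N)/(26/5))*N)*N) = 7*((((2 + N)*(5/26))*N)*N) = 7*(((5/13 + 5*N/26)*N)*N) = 7*((N*(5/13 + 5*N/26))*N) = 7*(N²*(5/13 + 5*N/26)) = 7*N²*(5/13 + 5*N/26))
-47729/(-45447) + W(-157)/(-27115) = -47729/(-45447) + ((35/26)*(-157)²*(2 - 157))/(-27115) = -47729*(-1/45447) + ((35/26)*24649*(-155))*(-1/27115) = 47729/45447 - 133720825/26*(-1/27115) = 47729/45447 + 26744165/140998 = 1222171760297/6407936106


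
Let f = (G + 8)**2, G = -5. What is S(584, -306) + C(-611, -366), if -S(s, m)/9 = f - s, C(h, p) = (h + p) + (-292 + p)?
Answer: 3540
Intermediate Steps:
f = 9 (f = (-5 + 8)**2 = 3**2 = 9)
C(h, p) = -292 + h + 2*p
S(s, m) = -81 + 9*s (S(s, m) = -9*(9 - s) = -81 + 9*s)
S(584, -306) + C(-611, -366) = (-81 + 9*584) + (-292 - 611 + 2*(-366)) = (-81 + 5256) + (-292 - 611 - 732) = 5175 - 1635 = 3540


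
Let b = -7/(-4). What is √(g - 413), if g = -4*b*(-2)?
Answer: I*√399 ≈ 19.975*I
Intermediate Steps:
b = 7/4 (b = -7*(-¼) = 7/4 ≈ 1.7500)
g = 14 (g = -4*7/4*(-2) = -7*(-2) = 14)
√(g - 413) = √(14 - 413) = √(-399) = I*√399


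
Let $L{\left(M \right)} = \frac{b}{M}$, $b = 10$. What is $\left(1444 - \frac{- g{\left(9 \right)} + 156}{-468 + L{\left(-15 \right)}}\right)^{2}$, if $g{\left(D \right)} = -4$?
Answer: $\frac{1030980298384}{494209} \approx 2.0861 \cdot 10^{6}$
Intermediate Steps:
$L{\left(M \right)} = \frac{10}{M}$
$\left(1444 - \frac{- g{\left(9 \right)} + 156}{-468 + L{\left(-15 \right)}}\right)^{2} = \left(1444 - \frac{\left(-1\right) \left(-4\right) + 156}{-468 + \frac{10}{-15}}\right)^{2} = \left(1444 - \frac{4 + 156}{-468 + 10 \left(- \frac{1}{15}\right)}\right)^{2} = \left(1444 - \frac{160}{-468 - \frac{2}{3}}\right)^{2} = \left(1444 - \frac{160}{- \frac{1406}{3}}\right)^{2} = \left(1444 - 160 \left(- \frac{3}{1406}\right)\right)^{2} = \left(1444 - - \frac{240}{703}\right)^{2} = \left(1444 + \frac{240}{703}\right)^{2} = \left(\frac{1015372}{703}\right)^{2} = \frac{1030980298384}{494209}$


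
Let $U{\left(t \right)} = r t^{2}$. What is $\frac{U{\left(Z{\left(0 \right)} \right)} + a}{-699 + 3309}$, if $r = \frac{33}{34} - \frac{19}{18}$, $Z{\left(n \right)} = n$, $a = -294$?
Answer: $- \frac{49}{435} \approx -0.11264$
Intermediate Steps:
$r = - \frac{13}{153}$ ($r = 33 \cdot \frac{1}{34} - \frac{19}{18} = \frac{33}{34} - \frac{19}{18} = - \frac{13}{153} \approx -0.084967$)
$U{\left(t \right)} = - \frac{13 t^{2}}{153}$
$\frac{U{\left(Z{\left(0 \right)} \right)} + a}{-699 + 3309} = \frac{- \frac{13 \cdot 0^{2}}{153} - 294}{-699 + 3309} = \frac{\left(- \frac{13}{153}\right) 0 - 294}{2610} = \left(0 - 294\right) \frac{1}{2610} = \left(-294\right) \frac{1}{2610} = - \frac{49}{435}$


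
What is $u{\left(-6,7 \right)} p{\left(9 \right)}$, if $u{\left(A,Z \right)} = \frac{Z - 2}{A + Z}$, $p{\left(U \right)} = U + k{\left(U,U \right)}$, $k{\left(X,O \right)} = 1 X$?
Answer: $90$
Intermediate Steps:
$k{\left(X,O \right)} = X$
$p{\left(U \right)} = 2 U$ ($p{\left(U \right)} = U + U = 2 U$)
$u{\left(A,Z \right)} = \frac{-2 + Z}{A + Z}$
$u{\left(-6,7 \right)} p{\left(9 \right)} = \frac{-2 + 7}{-6 + 7} \cdot 2 \cdot 9 = 1^{-1} \cdot 5 \cdot 18 = 1 \cdot 5 \cdot 18 = 5 \cdot 18 = 90$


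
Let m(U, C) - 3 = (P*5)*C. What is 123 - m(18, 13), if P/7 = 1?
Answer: -335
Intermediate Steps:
P = 7 (P = 7*1 = 7)
m(U, C) = 3 + 35*C (m(U, C) = 3 + (7*5)*C = 3 + 35*C)
123 - m(18, 13) = 123 - (3 + 35*13) = 123 - (3 + 455) = 123 - 1*458 = 123 - 458 = -335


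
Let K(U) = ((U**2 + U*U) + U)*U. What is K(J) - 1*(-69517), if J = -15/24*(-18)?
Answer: 2319719/32 ≈ 72491.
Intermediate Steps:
J = 45/4 (J = -15*1/24*(-18) = -5/8*(-18) = 45/4 ≈ 11.250)
K(U) = U*(U + 2*U**2) (K(U) = ((U**2 + U**2) + U)*U = (2*U**2 + U)*U = (U + 2*U**2)*U = U*(U + 2*U**2))
K(J) - 1*(-69517) = (45/4)**2*(1 + 2*(45/4)) - 1*(-69517) = 2025*(1 + 45/2)/16 + 69517 = (2025/16)*(47/2) + 69517 = 95175/32 + 69517 = 2319719/32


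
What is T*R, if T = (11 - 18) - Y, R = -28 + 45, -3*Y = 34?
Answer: 221/3 ≈ 73.667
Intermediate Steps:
Y = -34/3 (Y = -1/3*34 = -34/3 ≈ -11.333)
R = 17
T = 13/3 (T = (11 - 18) - 1*(-34/3) = -7 + 34/3 = 13/3 ≈ 4.3333)
T*R = (13/3)*17 = 221/3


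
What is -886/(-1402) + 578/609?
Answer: 674965/426909 ≈ 1.5811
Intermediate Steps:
-886/(-1402) + 578/609 = -886*(-1/1402) + 578*(1/609) = 443/701 + 578/609 = 674965/426909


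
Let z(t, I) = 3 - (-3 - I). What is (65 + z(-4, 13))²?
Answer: 7056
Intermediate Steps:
z(t, I) = 6 + I (z(t, I) = 3 + (3 + I) = 6 + I)
(65 + z(-4, 13))² = (65 + (6 + 13))² = (65 + 19)² = 84² = 7056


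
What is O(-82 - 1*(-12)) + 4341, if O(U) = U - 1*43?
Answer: 4228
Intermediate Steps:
O(U) = -43 + U (O(U) = U - 43 = -43 + U)
O(-82 - 1*(-12)) + 4341 = (-43 + (-82 - 1*(-12))) + 4341 = (-43 + (-82 + 12)) + 4341 = (-43 - 70) + 4341 = -113 + 4341 = 4228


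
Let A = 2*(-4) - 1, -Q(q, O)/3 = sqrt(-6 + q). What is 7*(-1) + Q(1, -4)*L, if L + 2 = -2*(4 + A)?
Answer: -7 - 24*I*sqrt(5) ≈ -7.0 - 53.666*I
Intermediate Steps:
Q(q, O) = -3*sqrt(-6 + q)
A = -9 (A = -8 - 1 = -9)
L = 8 (L = -2 - 2*(4 - 9) = -2 - 2*(-5) = -2 + 10 = 8)
7*(-1) + Q(1, -4)*L = 7*(-1) - 3*sqrt(-6 + 1)*8 = -7 - 3*I*sqrt(5)*8 = -7 - 24*I*sqrt(5)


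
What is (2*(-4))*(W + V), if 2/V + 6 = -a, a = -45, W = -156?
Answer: 48656/39 ≈ 1247.6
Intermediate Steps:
V = 2/39 (V = 2/(-6 - 1*(-45)) = 2/(-6 + 45) = 2/39 ≈ 0.051282)
(2*(-4))*(W + V) = (2*(-4))*(-156 + 2/39) = -8*(-6082/39) = 48656/39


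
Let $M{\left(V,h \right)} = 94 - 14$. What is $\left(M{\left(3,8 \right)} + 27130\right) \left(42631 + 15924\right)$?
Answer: $1593281550$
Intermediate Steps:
$M{\left(V,h \right)} = 80$ ($M{\left(V,h \right)} = 94 - 14 = 80$)
$\left(M{\left(3,8 \right)} + 27130\right) \left(42631 + 15924\right) = \left(80 + 27130\right) \left(42631 + 15924\right) = 27210 \cdot 58555 = 1593281550$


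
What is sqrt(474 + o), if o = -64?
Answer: sqrt(410) ≈ 20.248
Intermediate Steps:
sqrt(474 + o) = sqrt(474 - 64) = sqrt(410)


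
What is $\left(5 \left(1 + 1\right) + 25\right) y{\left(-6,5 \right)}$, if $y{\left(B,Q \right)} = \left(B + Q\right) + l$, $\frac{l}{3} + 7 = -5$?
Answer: $-1295$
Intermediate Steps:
$l = -36$ ($l = -21 + 3 \left(-5\right) = -21 - 15 = -36$)
$y{\left(B,Q \right)} = -36 + B + Q$ ($y{\left(B,Q \right)} = \left(B + Q\right) - 36 = -36 + B + Q$)
$\left(5 \left(1 + 1\right) + 25\right) y{\left(-6,5 \right)} = \left(5 \left(1 + 1\right) + 25\right) \left(-36 - 6 + 5\right) = \left(5 \cdot 2 + 25\right) \left(-37\right) = \left(10 + 25\right) \left(-37\right) = 35 \left(-37\right) = -1295$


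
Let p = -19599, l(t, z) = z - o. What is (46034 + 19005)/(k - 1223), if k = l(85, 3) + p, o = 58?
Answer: -65039/20877 ≈ -3.1153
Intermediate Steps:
l(t, z) = -58 + z (l(t, z) = z - 1*58 = z - 58 = -58 + z)
k = -19654 (k = (-58 + 3) - 19599 = -55 - 19599 = -19654)
(46034 + 19005)/(k - 1223) = (46034 + 19005)/(-19654 - 1223) = 65039/(-20877) = 65039*(-1/20877) = -65039/20877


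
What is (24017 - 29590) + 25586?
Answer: 20013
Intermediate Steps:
(24017 - 29590) + 25586 = -5573 + 25586 = 20013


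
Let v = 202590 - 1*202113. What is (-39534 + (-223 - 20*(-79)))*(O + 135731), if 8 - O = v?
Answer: -5163897374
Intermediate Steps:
v = 477 (v = 202590 - 202113 = 477)
O = -469 (O = 8 - 1*477 = 8 - 477 = -469)
(-39534 + (-223 - 20*(-79)))*(O + 135731) = (-39534 + (-223 - 20*(-79)))*(-469 + 135731) = (-39534 + (-223 + 1580))*135262 = (-39534 + 1357)*135262 = -38177*135262 = -5163897374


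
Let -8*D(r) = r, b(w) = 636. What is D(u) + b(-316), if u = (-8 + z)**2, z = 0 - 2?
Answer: 1247/2 ≈ 623.50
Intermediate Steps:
z = -2
u = 100 (u = (-8 - 2)**2 = (-10)**2 = 100)
D(r) = -r/8
D(u) + b(-316) = -1/8*100 + 636 = -25/2 + 636 = 1247/2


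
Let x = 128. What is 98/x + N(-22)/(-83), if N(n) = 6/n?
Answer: 44929/58432 ≈ 0.76891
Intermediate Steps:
98/x + N(-22)/(-83) = 98/128 + (6/(-22))/(-83) = 98*(1/128) + (6*(-1/22))*(-1/83) = 49/64 - 3/11*(-1/83) = 49/64 + 3/913 = 44929/58432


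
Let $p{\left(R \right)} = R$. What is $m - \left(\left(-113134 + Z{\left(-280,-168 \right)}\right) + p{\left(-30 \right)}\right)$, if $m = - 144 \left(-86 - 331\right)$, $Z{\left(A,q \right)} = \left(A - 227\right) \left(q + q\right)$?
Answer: $2860$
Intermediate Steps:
$Z{\left(A,q \right)} = 2 q \left(-227 + A\right)$ ($Z{\left(A,q \right)} = \left(-227 + A\right) 2 q = 2 q \left(-227 + A\right)$)
$m = 60048$ ($m = \left(-144\right) \left(-417\right) = 60048$)
$m - \left(\left(-113134 + Z{\left(-280,-168 \right)}\right) + p{\left(-30 \right)}\right) = 60048 - \left(\left(-113134 + 2 \left(-168\right) \left(-227 - 280\right)\right) - 30\right) = 60048 - \left(\left(-113134 + 2 \left(-168\right) \left(-507\right)\right) - 30\right) = 60048 - \left(\left(-113134 + 170352\right) - 30\right) = 60048 - \left(57218 - 30\right) = 60048 - 57188 = 2860$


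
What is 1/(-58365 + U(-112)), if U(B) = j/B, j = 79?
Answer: -112/6536959 ≈ -1.7133e-5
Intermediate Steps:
U(B) = 79/B
1/(-58365 + U(-112)) = 1/(-58365 + 79/(-112)) = 1/(-58365 + 79*(-1/112)) = 1/(-58365 - 79/112) = 1/(-6536959/112) = -112/6536959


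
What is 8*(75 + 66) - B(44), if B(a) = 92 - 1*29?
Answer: 1065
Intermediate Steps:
B(a) = 63 (B(a) = 92 - 29 = 63)
8*(75 + 66) - B(44) = 8*(75 + 66) - 1*63 = 8*141 - 63 = 1128 - 63 = 1065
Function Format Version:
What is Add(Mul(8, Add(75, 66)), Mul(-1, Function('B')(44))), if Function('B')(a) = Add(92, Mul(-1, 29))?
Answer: 1065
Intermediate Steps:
Function('B')(a) = 63 (Function('B')(a) = Add(92, -29) = 63)
Add(Mul(8, Add(75, 66)), Mul(-1, Function('B')(44))) = Add(Mul(8, Add(75, 66)), Mul(-1, 63)) = Add(Mul(8, 141), -63) = Add(1128, -63) = 1065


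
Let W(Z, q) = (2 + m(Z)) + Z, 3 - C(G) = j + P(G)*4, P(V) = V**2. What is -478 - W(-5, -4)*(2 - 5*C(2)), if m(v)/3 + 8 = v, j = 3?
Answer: 2966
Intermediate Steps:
m(v) = -24 + 3*v
C(G) = -4*G**2 (C(G) = 3 - (3 + G**2*4) = 3 - (3 + 4*G**2) = 3 + (-3 - 4*G**2) = -4*G**2)
W(Z, q) = -22 + 4*Z (W(Z, q) = (2 + (-24 + 3*Z)) + Z = (-22 + 3*Z) + Z = -22 + 4*Z)
-478 - W(-5, -4)*(2 - 5*C(2)) = -478 - (-22 + 4*(-5))*(2 - (-20)*2**2) = -478 - (-22 - 20)*(2 - (-20)*4) = -478 - (-42)*(2 - 5*(-16)) = -478 - (-42)*(2 + 80) = -478 - (-42)*82 = -478 - 1*(-3444) = -478 + 3444 = 2966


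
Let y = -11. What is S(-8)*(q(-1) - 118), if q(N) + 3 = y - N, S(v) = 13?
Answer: -1703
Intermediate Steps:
q(N) = -14 - N (q(N) = -3 + (-11 - N) = -14 - N)
S(-8)*(q(-1) - 118) = 13*((-14 - 1*(-1)) - 118) = 13*((-14 + 1) - 118) = 13*(-13 - 118) = 13*(-131) = -1703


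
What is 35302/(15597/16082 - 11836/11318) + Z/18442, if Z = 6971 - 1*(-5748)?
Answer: -59249738212952085/127431509026 ≈ -4.6495e+5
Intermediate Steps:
Z = 12719 (Z = 6971 + 5748 = 12719)
35302/(15597/16082 - 11836/11318) + Z/18442 = 35302/(15597/16082 - 11836/11318) + 12719/18442 = 35302/(15597*(1/16082) - 11836*1/11318) + 12719*(1/18442) = 35302/(15597/16082 - 5918/5659) + 12719/18442 = 35302/(-6909853/91008038) + 12719/18442 = 35302*(-91008038/6909853) + 12719/18442 = -3212765757476/6909853 + 12719/18442 = -59249738212952085/127431509026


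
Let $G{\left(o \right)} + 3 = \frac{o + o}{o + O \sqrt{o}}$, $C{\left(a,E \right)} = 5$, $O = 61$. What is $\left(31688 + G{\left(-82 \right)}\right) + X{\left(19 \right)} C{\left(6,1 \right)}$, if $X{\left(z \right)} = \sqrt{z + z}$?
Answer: $\frac{610 \sqrt{779} + 1932785 \sqrt{82} + 2598334 i + 410 i \sqrt{38}}{61 \sqrt{82} + 82 i} \approx 31716.0 + 0.2905 i$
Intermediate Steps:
$X{\left(z \right)} = \sqrt{2} \sqrt{z}$ ($X{\left(z \right)} = \sqrt{2 z} = \sqrt{2} \sqrt{z}$)
$G{\left(o \right)} = -3 + \frac{2 o}{o + 61 \sqrt{o}}$ ($G{\left(o \right)} = -3 + \frac{o + o}{o + 61 \sqrt{o}} = -3 + \frac{2 o}{o + 61 \sqrt{o}}$)
$\left(31688 + G{\left(-82 \right)}\right) + X{\left(19 \right)} C{\left(6,1 \right)} = \left(31688 + \frac{\left(-1\right) \left(-82\right) - 183 \sqrt{-82}}{-82 + 61 \sqrt{-82}}\right) + \sqrt{2} \sqrt{19} \cdot 5 = \left(31688 + \frac{82 - 183 i \sqrt{82}}{-82 + 61 i \sqrt{82}}\right) + \sqrt{38} \cdot 5 = \left(31688 + \frac{82 - 183 i \sqrt{82}}{-82 + 61 i \sqrt{82}}\right) + 5 \sqrt{38} = 31688 + 5 \sqrt{38} + \frac{82 - 183 i \sqrt{82}}{-82 + 61 i \sqrt{82}}$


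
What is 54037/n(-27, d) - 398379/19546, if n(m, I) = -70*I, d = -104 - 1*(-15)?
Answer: -356423492/30442895 ≈ -11.708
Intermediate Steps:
d = -89 (d = -104 + 15 = -89)
54037/n(-27, d) - 398379/19546 = 54037/((-70*(-89))) - 398379/19546 = 54037/6230 - 398379*1/19546 = 54037*(1/6230) - 398379/19546 = 54037/6230 - 398379/19546 = -356423492/30442895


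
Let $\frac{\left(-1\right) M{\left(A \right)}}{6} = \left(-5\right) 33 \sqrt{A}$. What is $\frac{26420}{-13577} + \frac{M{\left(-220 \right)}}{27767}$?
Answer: $- \frac{26420}{13577} + \frac{1980 i \sqrt{55}}{27767} \approx -1.9459 + 0.52883 i$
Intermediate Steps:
$M{\left(A \right)} = 990 \sqrt{A}$ ($M{\left(A \right)} = - 6 \left(-5\right) 33 \sqrt{A} = - 6 \left(- 165 \sqrt{A}\right) = 990 \sqrt{A}$)
$\frac{26420}{-13577} + \frac{M{\left(-220 \right)}}{27767} = \frac{26420}{-13577} + \frac{990 \sqrt{-220}}{27767} = 26420 \left(- \frac{1}{13577}\right) + 990 \cdot 2 i \sqrt{55} \cdot \frac{1}{27767} = - \frac{26420}{13577} + 1980 i \sqrt{55} \cdot \frac{1}{27767} = - \frac{26420}{13577} + \frac{1980 i \sqrt{55}}{27767}$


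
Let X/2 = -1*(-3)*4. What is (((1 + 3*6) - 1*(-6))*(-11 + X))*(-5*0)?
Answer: 0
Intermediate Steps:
X = 24 (X = 2*(-1*(-3)*4) = 2*(3*4) = 2*12 = 24)
(((1 + 3*6) - 1*(-6))*(-11 + X))*(-5*0) = (((1 + 3*6) - 1*(-6))*(-11 + 24))*(-5*0) = (((1 + 18) + 6)*13)*0 = ((19 + 6)*13)*0 = (25*13)*0 = 325*0 = 0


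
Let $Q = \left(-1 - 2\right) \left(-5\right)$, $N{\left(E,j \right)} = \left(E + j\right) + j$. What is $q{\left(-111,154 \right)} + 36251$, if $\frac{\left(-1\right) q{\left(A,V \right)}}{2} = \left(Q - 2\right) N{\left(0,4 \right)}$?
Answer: $36043$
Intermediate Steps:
$N{\left(E,j \right)} = E + 2 j$
$Q = 15$ ($Q = \left(-3\right) \left(-5\right) = 15$)
$q{\left(A,V \right)} = -208$ ($q{\left(A,V \right)} = - 2 \left(15 - 2\right) \left(0 + 2 \cdot 4\right) = - 2 \cdot 13 \left(0 + 8\right) = - 2 \cdot 13 \cdot 8 = \left(-2\right) 104 = -208$)
$q{\left(-111,154 \right)} + 36251 = -208 + 36251 = 36043$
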